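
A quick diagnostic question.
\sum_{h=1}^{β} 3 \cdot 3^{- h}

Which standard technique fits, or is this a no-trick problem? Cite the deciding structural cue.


Verdict: the geometric series formula — consecutive terms stand in a fixed index-free ratio — the geometric sum formula closes it.


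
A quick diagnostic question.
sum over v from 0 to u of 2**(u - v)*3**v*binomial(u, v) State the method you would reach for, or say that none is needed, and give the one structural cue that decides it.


Method: the binomial theorem — the summand is term v of a binomial expansion in 3 and 2; the whole sum is a single power.


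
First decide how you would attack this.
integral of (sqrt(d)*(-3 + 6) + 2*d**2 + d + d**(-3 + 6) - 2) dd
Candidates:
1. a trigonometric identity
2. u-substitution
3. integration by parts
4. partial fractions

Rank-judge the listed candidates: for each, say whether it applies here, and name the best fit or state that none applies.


Technique: no special technique — every term is a constant multiple of a power of d; term-wise power-rule integration needs no preliminary transformation.
- a trigonometric identity: with no trigonometric functions present, identity rewriting has no target.
- u-substitution — no subexpression of the integrand pairs with its own derivative as a factor — individual terms may offer their own substitutions, but any change of variable covering the whole integral would have to be constructed from outside the expression.
- integration by parts — there is no nonconstant-polynomial-times-kernel split with an exp, sine, cosine (degree-1 argument), or logarithm partner.
- partial fractions: there is no rational-function structure to decompose.


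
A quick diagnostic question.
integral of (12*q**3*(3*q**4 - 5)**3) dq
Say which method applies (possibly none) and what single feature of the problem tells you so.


Verdict: u-substitution — 12*q**3 matches the derivative of 3*q**4 - 5 up to a constant; with u = 3*q**4 - 5 the whole integrand folds into a function of u alone. Expanding everything out would also get there; the substitution is the systematic route.


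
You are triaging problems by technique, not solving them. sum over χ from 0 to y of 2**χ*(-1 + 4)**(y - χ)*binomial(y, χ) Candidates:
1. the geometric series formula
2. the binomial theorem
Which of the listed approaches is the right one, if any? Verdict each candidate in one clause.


Verdict: the binomial theorem — the summand is term χ of a binomial expansion in 2 and (-1 + 4); the whole sum is a single power.
- the geometric series formula: consecutive terms are not related by a fixed multiplier.
- the binomial theorem: a fit — the right tool for this form.


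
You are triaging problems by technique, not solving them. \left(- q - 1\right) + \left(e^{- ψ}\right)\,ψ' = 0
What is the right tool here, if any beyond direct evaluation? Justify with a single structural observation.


Method: separation of variables — all dependence on the two variables factors apart, the defining separable shape. The equation is exact as it stands too — a potential function exists — though separation reads the split structure directly.


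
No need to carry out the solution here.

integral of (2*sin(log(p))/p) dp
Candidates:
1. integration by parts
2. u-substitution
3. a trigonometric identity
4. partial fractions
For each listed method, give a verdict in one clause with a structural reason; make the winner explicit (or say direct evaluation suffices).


Verdict: u-substitution — everything non-trivial happens through the inner expression log(p), and its derivative accounts for the remaining factor up to a constant, so set u = log(p).
- integration by parts — no split into a nonconstant polynomial times one of the standard kernels — exp, sine, or cosine of a linear argument, or a logarithm — applies here.
- u-substitution — yes — fits the structure here.
- a trigonometric identity — the trigonometric factor has no even power to reduce and no cross-frequency product to convert — the standard power-reduction and product-to-sum identities do not engage it.
- partial fractions — there is no rational-function structure to decompose.


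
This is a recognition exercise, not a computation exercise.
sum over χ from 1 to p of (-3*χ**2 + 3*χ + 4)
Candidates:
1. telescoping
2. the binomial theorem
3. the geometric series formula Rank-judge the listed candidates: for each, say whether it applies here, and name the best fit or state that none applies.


Technique: no special technique — Faulhaber territory: sum each constant-multiple power of χ with its closed-form formula, no trick required.
- telescoping — the summand is not presented as a shifted difference — a telescoping rewrite may exist, but the displayed structure does not offer one.
- the binomial theorem — the summand does not match any term pattern of an expanded binomial power.
- the geometric series formula — dividing successive terms gives an index-dependent quantity, not a constant.


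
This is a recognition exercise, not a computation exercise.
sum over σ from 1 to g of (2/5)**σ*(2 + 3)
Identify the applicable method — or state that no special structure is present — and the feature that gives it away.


Verdict: the geometric series formula — term-over-term division gives 2/5 every time — index-free ratio, geometric sum formula applies.


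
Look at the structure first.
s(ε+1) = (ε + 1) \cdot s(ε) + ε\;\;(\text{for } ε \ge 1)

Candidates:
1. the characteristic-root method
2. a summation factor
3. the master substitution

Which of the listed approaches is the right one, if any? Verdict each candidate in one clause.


Diagnosis: a summation factor — one step of memory with a weight ε + 1 that changes as the index grows — the summation-factor construction is built for this.
- the characteristic-root method: an index-dependent weight blocks the pure exponential ansatz.
- a summation factor: a fit — the right tool for this form.
- the master substitution: no fixed divisor shrinks the index between calls.


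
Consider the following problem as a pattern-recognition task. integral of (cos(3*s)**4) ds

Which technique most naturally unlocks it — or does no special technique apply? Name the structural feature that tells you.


Diagnosis: a trigonometric identity — the even trigonometric power cos(3*s)**4 reduces by a double-angle identity before any integration is attempted.


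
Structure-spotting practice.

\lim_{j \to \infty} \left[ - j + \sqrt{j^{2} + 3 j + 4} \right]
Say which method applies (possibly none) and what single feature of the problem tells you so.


Best approach: conjugate multiplication — an infinity-minus-infinity difference with a surviving radical — multiply by the conjugate to cancel the divergence.


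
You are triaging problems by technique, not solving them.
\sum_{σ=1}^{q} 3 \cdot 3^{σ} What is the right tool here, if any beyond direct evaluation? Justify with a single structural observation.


Verdict: the geometric series formula — the ratio of consecutive terms is the constant 3, independent of the index — a geometric sum.


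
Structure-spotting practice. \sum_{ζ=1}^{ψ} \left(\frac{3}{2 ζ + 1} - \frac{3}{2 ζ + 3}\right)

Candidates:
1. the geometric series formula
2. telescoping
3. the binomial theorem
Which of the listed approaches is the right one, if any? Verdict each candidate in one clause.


Diagnosis: telescoping — the generic term is a one-step difference of \frac{3}{2 ζ + 1}, so partial sums shortcut to endpoint evaluation.
- the geometric series formula — the term-to-term ratio changes with the index, so the geometric formula cannot close it.
- telescoping: a fit — the right tool for this form.
- the binomial theorem: the terms do not reassemble into a binomial power.


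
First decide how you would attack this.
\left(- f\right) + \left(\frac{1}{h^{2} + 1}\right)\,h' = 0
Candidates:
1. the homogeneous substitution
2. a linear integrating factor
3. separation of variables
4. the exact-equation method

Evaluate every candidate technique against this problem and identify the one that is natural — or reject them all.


Best approach: separation of variables — all dependence on the two variables factors apart, the defining separable shape.
- the homogeneous substitution — solved for the derivative, the right side changes under joint scaling of the two variables.
- a linear integrating factor: the unknown enters nonlinearly (through a power, a denominator, or a transcendental function), which the linear integrating-factor recipe cannot absorb as-is — any repair would come from a preliminary substitution, not the factor.
- separation of variables: applicable, and directly so.
- the exact-equation method — the cross-partial test holds only vacuously — each coefficient lives in its own variable, so the exactness machinery reads no structure the split form does not already show.


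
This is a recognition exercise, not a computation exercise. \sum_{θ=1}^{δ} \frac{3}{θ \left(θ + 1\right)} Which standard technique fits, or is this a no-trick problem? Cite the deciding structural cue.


Diagnosis: telescoping — the summand \frac{3}{θ \left(θ + 1\right)} decomposes into fractions whose poles differ by an integer shift — the series collapses.


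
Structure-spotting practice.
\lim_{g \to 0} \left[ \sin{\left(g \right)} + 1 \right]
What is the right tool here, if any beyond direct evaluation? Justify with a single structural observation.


Diagnosis: no special technique — the expression is continuous at the evaluation point — substitute directly; no indeterminate form appears.


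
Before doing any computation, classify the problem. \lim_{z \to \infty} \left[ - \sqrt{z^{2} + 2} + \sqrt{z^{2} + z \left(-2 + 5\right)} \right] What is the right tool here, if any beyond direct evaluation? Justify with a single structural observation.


Best approach: conjugate multiplication — divergence minus divergence hides a finite answer — expose it by pairing \sqrt{z^{2} + z \left(-2 + 5\right)} - \sqrt{z^{2} + 2} with its conjugate.


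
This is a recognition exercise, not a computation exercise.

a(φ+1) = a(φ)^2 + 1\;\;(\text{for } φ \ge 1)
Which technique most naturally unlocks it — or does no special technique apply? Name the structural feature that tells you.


Method: no special technique — the recurrence is nonlinear in the sequence values; study it directly, no linear machinery applies.


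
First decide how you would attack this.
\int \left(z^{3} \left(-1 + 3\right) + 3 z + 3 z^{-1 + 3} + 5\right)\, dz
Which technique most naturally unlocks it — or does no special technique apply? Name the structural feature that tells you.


Diagnosis: no special technique — scan for structure and find none: constant multiples of powers of z, integrate directly.


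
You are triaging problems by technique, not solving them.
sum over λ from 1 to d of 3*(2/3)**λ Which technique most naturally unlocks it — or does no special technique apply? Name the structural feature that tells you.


Verdict: the geometric series formula — each term is 2/3 times the previous one, so the geometric-series formula applies directly.


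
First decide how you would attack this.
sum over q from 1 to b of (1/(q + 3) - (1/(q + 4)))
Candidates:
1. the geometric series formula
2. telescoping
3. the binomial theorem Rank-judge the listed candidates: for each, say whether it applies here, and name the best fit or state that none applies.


Technique: telescoping — write out three consecutive terms and watch the interior cancel: the advanced copy one term subtracts reappears as the very next term's leading piece, pair after pair.
- the geometric series formula — dividing successive terms gives an index-dependent quantity, not a constant.
- telescoping: applicable, and directly so.
- the binomial theorem — no binomial coefficients pair with matched powers.


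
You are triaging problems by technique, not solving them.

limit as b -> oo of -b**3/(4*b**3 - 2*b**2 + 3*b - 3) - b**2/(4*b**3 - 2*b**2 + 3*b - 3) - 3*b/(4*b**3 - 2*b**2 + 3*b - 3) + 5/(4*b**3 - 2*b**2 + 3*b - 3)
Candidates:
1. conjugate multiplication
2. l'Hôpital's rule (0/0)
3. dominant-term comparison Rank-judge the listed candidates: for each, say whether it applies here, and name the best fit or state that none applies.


Verdict: dominant-term comparison — growth-rate triage: the leading powers of b decide the limit, everything else is noise.
- conjugate multiplication: multiplying by a conjugate would not remove any indeterminacy here.
- l'Hôpital's rule (0/0): no 0/0 form appears: written as one quotient, top and bottom both grow without bound, and the ratio is decided by their leading terms.
- dominant-term comparison: applicable, and directly so.


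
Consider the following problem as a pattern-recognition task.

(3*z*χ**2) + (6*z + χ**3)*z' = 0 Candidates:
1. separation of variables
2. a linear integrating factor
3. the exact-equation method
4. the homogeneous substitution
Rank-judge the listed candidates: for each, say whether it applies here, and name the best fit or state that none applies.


Best approach: the exact-equation method — take the mixed partials of 3*z*χ**2 and 6*z + χ**3: they are equal, which certifies an exact differential.
- separation of variables: no division isolates the independent variable from the unknown.
- a linear integrating factor — the unknown enters nonlinearly (through a power, a denominator, or a transcendental function), which the linear integrating-factor recipe cannot absorb as-is — any repair would come from a preliminary substitution, not the factor.
- the exact-equation method: applicable, and directly so.
- the homogeneous substitution: rescaling both variables together changes the slope, so no ratio substitution collapses it.


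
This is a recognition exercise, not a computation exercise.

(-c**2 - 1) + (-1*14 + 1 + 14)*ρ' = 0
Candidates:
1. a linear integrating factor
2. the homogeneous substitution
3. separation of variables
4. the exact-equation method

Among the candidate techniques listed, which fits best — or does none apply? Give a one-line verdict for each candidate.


Verdict: no special technique — solved for the derivative, no ρ appears — this is antidifferentiation in c wearing ODE clothing.
- a linear integrating factor — with the unknown absent the integrating factor is a formality; direct integration is the working structure.
- the homogeneous substitution: the slope changes under joint rescaling, failing the degree-zero test.
- separation of variables: any separation here is vacuous (nothing depends on the unknown); direct integration is the honest label.
- the exact-equation method — the unknown never enters the equation — exactness holds emptily, with nothing for the method to add.


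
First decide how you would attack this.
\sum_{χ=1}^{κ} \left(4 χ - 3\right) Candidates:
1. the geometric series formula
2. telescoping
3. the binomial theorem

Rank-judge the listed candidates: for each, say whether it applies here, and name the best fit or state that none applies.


Method: no special technique — this is bookkeeping, not technique: standard formulas for sums of constant-multiple powers of χ apply termwise.
- the geometric series formula — the term-to-term ratio drifts with the index — the one thing the geometric formula cannot absorb.
- telescoping: the summand is not presented as a shifted difference — a telescoping rewrite may exist, but the displayed structure does not offer one.
- the binomial theorem: the terms do not reassemble into a binomial power.


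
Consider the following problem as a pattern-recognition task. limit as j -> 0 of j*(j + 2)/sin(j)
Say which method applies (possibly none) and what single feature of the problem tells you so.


Method: l'Hôpital's rule (0/0) — plug in 0: top and bottom both hit zero, so differentiate each and retry. A first-order expansion at the point is an equally standard path; the rule packages it.


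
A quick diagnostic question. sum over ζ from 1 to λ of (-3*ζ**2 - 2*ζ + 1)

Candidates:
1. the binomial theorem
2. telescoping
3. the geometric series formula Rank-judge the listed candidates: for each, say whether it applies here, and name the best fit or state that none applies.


Method: no special technique — Faulhaber territory: sum each constant-multiple power of ζ with its closed-form formula, no trick required.
- the binomial theorem — the terms lack the binomial-coefficient-weighted complementary-power pattern of an expansion.
- telescoping — writing out consecutive terms as given produces no pairwise cancellation.
- the geometric series formula: dividing successive terms gives an index-dependent quantity, not a constant.


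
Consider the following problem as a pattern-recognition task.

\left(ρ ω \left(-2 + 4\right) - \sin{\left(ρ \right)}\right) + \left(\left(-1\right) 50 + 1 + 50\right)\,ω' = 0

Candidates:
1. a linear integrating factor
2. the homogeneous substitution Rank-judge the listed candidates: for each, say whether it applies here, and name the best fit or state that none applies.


Verdict: a linear integrating factor — the unknown enters only to the first power against a nonzero forcing term — the integrating-factor template applies directly.
- a linear integrating factor: a fit — the right tool for this form.
- the homogeneous substitution — the ratio substitution does not collapse this equation.


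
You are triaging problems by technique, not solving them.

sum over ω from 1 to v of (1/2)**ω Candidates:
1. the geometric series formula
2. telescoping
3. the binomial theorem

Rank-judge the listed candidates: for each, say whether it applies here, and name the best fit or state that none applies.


Method: the geometric series formula — consecutive terms stand in a fixed index-free ratio — the geometric sum formula closes it.
- the geometric series formula — yes, a natural case for it.
- telescoping: computed from the summand as displayed, the partial sums build up without the pairwise collapse telescoping exploits.
- the binomial theorem: no binomial coefficients pair up with complementary powers here.


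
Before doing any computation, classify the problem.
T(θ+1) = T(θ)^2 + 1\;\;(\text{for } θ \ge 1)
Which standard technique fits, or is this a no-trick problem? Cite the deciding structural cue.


Diagnosis: no special technique — the unknown sequence enters the update nonlinearly, so no linear method fits the recurrence as written — direct iteration remains.


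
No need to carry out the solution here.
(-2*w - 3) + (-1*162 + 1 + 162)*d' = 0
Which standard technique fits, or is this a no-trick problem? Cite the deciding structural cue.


Best approach: no special technique — the slope is a function of w alone, so integrate both sides directly.


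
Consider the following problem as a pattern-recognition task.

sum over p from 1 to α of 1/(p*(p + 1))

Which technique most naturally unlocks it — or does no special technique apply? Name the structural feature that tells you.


Best approach: telescoping — the summand 1/(p*(p + 1)) decomposes into fractions whose poles differ by an integer shift — the series collapses.


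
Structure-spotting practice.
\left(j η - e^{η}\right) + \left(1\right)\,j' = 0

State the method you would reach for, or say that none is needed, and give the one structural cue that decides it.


Best approach: a linear integrating factor — the equation is linear in j with coefficient η; multiplying by the integrating factor exp(∫η) makes the left side a perfect derivative.


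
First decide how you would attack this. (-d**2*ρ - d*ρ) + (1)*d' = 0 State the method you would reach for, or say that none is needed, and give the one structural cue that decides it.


Diagnosis: separation of variables — all dependence on the two variables factors apart, the defining separable shape. A Bernoulli rewrite would carry it as the equation stands — separating the variables needs no rearrangement either.


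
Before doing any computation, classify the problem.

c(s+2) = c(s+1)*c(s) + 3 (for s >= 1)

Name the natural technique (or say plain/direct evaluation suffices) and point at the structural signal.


Technique: no special technique — the recurrence is nonlinear in the sequence values; study it directly, no linear machinery applies.


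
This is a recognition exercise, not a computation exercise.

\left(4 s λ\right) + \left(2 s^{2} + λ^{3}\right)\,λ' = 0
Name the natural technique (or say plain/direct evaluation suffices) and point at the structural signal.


Best approach: the exact-equation method — d/dλ of 4 s λ equals d/ds of 2 s^{2} + λ^{3}: the form is a total differential of one potential — integrate it exactly.


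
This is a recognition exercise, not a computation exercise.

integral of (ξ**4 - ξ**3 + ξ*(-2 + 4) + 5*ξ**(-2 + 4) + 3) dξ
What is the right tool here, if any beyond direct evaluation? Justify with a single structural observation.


Method: no special technique — a term-by-term power-rule job in ξ; no substitution or rearrangement earns its keep here.


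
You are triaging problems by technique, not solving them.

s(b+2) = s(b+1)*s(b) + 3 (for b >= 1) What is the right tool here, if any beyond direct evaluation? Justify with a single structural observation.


Method: no special technique — the map from one term to the next is curved, not linear, so linear closed-form machinery does not attach.


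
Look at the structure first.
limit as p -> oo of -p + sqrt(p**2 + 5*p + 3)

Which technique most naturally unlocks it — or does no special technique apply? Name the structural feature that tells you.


Best approach: conjugate multiplication — this difference gives up after one conjugate multiplication — the radical structure cancels against its conjugate.


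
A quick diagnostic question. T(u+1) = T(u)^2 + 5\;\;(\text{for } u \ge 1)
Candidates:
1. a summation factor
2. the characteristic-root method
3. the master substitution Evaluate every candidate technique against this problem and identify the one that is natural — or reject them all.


Method: no special technique — the update rule curves (it is not linear in the unknown sequence), so no superposition-based closed form attaches — iterate or study it directly.
- a summation factor — no summation factor applies — the rule is not linear in the sequence values.
- the characteristic-root method: nonlinearity rules out exponential-mode superposition from the start.
- the master substitution — the recursion steps by a constant offset, so exponential reindexing is pointless.


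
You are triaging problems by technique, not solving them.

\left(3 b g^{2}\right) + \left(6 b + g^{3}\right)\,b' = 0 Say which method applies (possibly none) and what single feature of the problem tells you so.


Verdict: the exact-equation method — d/db of 3 b g^{2} equals d/dg of 6 b + g^{3}: the form is a total differential of one potential — integrate it exactly.


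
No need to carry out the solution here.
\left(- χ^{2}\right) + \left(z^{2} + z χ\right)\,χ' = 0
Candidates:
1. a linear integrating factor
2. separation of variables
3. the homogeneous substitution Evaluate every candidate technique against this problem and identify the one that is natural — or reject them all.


Best approach: the homogeneous substitution — the slope's numerator and denominator have matching total degree, so it depends only on χ/z and the ratio substitution collapses it. Suitably rearranged — at times with the variables' roles exchanged — this doubles as a Bernoulli equation; the homogeneous reading needs no such setup.
- a linear integrating factor — the unknown enters nonlinearly (through a power, a denominator, or a transcendental function), which the linear integrating-factor recipe cannot absorb as-is — any repair would come from a preliminary substitution, not the factor.
- separation of variables — no algebra isolates the independent variable on one side and the unknown on the other.
- the homogeneous substitution — a fit — the right tool for this form.


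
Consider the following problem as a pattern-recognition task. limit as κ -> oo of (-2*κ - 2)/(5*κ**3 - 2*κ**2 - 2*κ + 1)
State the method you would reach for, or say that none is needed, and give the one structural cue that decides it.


Best approach: dominant-term comparison — growth-rate triage: the leading powers of κ decide the limit, everything else is noise. As a single quotient, the ∞/∞ shape would yield to repeated differentiation as well — the growth comparison gets there in one look.


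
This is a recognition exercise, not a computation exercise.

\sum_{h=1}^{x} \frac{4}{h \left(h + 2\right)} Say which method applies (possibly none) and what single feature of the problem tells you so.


Verdict: telescoping — rewrite \frac{4}{h \left(h + 2\right)} as simple fractions and successive terms eat each other — only the edges survive.


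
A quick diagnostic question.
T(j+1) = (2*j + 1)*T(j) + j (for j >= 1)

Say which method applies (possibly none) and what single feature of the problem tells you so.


Method: a summation factor — one step of memory with a weight 2*j + 1 that changes as the index grows — the summation-factor construction is built for this.


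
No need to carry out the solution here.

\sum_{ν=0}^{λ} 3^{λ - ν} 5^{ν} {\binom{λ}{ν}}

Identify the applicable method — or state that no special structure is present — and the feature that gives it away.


Technique: the binomial theorem — the summand is term ν of a binomial expansion in 5 and 3; the whole sum is a single power.


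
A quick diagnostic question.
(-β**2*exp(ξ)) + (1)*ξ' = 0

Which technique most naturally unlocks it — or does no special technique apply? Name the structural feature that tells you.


Technique: separation of variables — all dependence on the two variables factors apart, the defining separable shape.


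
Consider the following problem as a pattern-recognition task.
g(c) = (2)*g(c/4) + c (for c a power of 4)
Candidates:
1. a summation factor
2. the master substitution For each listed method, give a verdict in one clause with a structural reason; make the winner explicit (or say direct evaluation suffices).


Verdict: the master substitution — recursion at c/4 is multiplicative in the index; logarithmic reindexing via c = 4^m linearizes it.
- a summation factor: a divided-index call is outside the fixed-shift first-order family a summation factor normalizes.
- the master substitution: a fit — the right tool for this form.


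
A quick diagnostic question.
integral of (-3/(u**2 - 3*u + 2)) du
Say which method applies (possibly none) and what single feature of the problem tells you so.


Best approach: partial fractions — the denominator u**2 - 3*u + 2 factors, so the quotient decomposes into elementary partial fractions term by term.


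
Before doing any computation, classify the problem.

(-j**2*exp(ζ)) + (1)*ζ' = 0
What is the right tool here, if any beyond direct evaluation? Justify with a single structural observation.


Diagnosis: separation of variables — one side of the product carries the independent variable, the other the unknown — the textbook separation shape.


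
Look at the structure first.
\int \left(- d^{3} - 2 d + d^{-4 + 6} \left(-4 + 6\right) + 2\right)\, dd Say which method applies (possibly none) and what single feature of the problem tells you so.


Diagnosis: no special technique — a term-by-term power-rule job in d; no substitution or rearrangement earns its keep here.


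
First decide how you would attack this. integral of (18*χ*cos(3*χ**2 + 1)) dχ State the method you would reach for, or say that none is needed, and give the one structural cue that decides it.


Diagnosis: u-substitution — viewed as a product, the integrand is a composition evaluated at 3*χ**2 + 1 times (a constant multiple of) that inner expression's derivative, so u = 3*χ**2 + 1 makes it elementary.


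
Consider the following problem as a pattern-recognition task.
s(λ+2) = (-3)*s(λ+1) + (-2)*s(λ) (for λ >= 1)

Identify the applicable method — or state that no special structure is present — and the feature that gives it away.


Verdict: the characteristic-root method — linear, homogeneous, constant coefficients: solutions of the form r^λ exist — find the roots of the characteristic polynomial.


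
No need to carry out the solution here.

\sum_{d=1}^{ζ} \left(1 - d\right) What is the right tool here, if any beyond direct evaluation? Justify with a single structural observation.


Method: no special technique — with only polynomial terms in d present, the classical sum-of-powers identities are all you need.


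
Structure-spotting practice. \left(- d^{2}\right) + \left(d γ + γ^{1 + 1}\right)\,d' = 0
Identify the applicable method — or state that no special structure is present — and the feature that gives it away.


Verdict: the homogeneous substitution — the slope's numerator and denominator share total degree; set v = d/γ and the equation drops to separable form. With the right rearrangement (exchanging the roles of the variables where needed), this also fits a Bernoulli template; the homogeneous substitution reads the structure directly.


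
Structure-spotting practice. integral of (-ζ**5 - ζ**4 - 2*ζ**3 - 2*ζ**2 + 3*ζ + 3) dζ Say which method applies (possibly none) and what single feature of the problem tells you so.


Best approach: no special technique — nothing composite, nothing rational, nothing trigonometric — each constant-multiple power of ζ integrates by the power rule alone.


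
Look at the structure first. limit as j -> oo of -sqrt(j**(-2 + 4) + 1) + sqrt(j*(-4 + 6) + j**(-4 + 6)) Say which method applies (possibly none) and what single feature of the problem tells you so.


Best approach: conjugate multiplication — this difference gives up after one conjugate multiplication — the radical structure cancels against its conjugate.


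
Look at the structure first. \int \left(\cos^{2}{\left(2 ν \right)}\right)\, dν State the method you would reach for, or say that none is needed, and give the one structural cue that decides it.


Diagnosis: a trigonometric identity — \cos^{2}{\left(2 ν \right)} carries an even exponent — trade it for double-angle cosines before integrating.


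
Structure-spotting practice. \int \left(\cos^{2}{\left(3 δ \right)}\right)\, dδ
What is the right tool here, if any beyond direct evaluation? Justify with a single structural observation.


Diagnosis: a trigonometric identity — \cos^{2}{\left(3 δ \right)} is the textbook power-reduction case — identities first, antiderivatives second.


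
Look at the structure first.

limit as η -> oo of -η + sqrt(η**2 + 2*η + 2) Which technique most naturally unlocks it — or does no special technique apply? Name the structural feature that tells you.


Technique: conjugate multiplication — infinity minus infinity with a radical in play — multiply by the conjugate so the divergences of sqrt(η**2 + 2*η + 2) and η annihilate.


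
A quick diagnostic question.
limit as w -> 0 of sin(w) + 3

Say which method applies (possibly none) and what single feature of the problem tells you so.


Best approach: no special technique — no denominator vanishes and nothing blows up at 0: direct substitution is the whole computation.


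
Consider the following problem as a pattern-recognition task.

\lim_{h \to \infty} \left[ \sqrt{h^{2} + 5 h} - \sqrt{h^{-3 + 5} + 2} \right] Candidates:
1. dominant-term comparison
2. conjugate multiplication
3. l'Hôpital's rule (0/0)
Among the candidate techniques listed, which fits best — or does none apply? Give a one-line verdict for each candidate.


Diagnosis: conjugate multiplication — both pieces blow up but their difference is finite; the conjugate trick rationalizes \sqrt{h^{2} + 5 h} - \sqrt{h^{-3 + 5} + 2}.
- dominant-term comparison — no dominant power emerges to decide the limit by degree comparison.
- conjugate multiplication — yes, a natural case for it.
- l'Hôpital's rule (0/0) — the expression is a difference driving to ∞ − ∞, not a 0/0 quotient — there is no ratio for the rule to differentiate.


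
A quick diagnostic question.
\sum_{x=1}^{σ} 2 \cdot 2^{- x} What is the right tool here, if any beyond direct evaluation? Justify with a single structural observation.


Best approach: the geometric series formula — consecutive terms stand in a fixed index-free ratio — the geometric sum formula closes it.


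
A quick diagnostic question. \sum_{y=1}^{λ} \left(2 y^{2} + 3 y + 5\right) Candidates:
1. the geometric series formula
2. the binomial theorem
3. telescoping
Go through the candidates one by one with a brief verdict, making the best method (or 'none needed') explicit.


Verdict: no special technique — no cancellation, no constant ratio, no binomial weights — just polynomial terms summed directly.
- the geometric series formula: the ratio of consecutive terms depends on the index.
- the binomial theorem: the terms lack the binomial-coefficient-weighted complementary-power pattern of an expansion.
- telescoping: neither a shifted-difference shape nor integer-spaced poles are present.


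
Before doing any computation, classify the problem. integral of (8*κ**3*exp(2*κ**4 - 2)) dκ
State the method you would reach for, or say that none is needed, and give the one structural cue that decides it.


Best approach: u-substitution — the only nontrivial dependence routes through 2*κ**4 - 2, whose derivative supplies the leftover factor up to a constant multiple — u = 2*κ**4 - 2 flattens it.


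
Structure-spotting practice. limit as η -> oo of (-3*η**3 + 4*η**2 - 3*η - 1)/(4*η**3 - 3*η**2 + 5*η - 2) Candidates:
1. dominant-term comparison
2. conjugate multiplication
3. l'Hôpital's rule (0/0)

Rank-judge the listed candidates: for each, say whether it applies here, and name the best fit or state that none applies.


Best approach: dominant-term comparison — at large η only the top-degree terms survive; compare the leading terms and the limit falls out.
- dominant-term comparison: yes — fits the structure here.
- conjugate multiplication: rationalization has no target — no divergent radical difference appears.
- l'Hôpital's rule (0/0): as a single quotient the expression runs to ∞/∞ at the limit point — an at-infinity form of the rule would apply, though the leading-growth comparison is the direct reading.


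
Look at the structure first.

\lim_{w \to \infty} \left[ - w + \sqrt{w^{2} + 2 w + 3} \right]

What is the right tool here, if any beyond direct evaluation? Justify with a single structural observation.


Verdict: conjugate multiplication — both pieces blow up but their difference is finite; the conjugate trick rationalizes \sqrt{w^{2} + 2 w + 3} - w.


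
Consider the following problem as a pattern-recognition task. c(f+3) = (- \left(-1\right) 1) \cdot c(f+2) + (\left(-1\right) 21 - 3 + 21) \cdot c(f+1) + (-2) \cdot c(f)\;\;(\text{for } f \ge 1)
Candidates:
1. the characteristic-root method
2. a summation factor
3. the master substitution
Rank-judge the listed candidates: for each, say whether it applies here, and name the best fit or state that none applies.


Method: the characteristic-root method — constant coefficients and linearity mean the ansatz r^f reduces it to solving the characteristic polynomial.
- the characteristic-root method — a fit — the right tool for this form.
- a summation factor: a summation factor telescopes one-step recursions; this one carries higher-order memory.
- the master substitution — there is no divide-the-index recursive argument.


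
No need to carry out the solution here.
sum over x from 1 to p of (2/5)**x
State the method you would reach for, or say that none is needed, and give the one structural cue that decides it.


Best approach: the geometric series formula — the ratio of consecutive terms is the constant 2/5, independent of the index — a geometric sum.


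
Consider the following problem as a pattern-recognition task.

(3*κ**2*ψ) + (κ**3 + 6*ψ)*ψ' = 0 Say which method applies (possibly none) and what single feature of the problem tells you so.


Diagnosis: the exact-equation method — the compatibility test passes: the ψ-derivative of 3*κ**2*ψ matches the κ-derivative of κ**3 + 6*ψ, so integrate a potential.


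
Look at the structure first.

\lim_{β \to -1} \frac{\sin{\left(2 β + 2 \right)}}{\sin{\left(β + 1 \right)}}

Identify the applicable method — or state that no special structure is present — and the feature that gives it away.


Diagnosis: l'Hôpital's rule (0/0) — the 0/0 form at -1 is the signature situation for l'Hôpital's rule. One could equally expand both pieces locally and compare leading terms; the rule does that in one stroke.


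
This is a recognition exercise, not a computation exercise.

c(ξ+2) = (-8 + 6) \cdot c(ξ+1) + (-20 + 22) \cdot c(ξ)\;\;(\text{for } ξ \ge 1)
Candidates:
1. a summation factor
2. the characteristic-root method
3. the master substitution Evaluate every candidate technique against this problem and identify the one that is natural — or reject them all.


Best approach: the characteristic-root method — no index-dependence in the weights and nothing inhomogeneous: classic characteristic-equation setup.
- a summation factor — a summation factor telescopes one-step recursions; this one carries higher-order memory.
- the characteristic-root method — yes, a natural case for it.
- the master substitution: the recursion shifts the index rather than dividing it.


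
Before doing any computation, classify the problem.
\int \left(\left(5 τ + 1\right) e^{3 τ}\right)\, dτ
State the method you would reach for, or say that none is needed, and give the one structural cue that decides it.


Best approach: integration by parts — a polynomial 5 τ + 1 against the kernel e^{3 τ} is the signature bounded-ladder case for integration by parts.


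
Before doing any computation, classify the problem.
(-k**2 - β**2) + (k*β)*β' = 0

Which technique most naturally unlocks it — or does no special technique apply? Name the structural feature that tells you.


Best approach: the homogeneous substitution — the slope's numerator and denominator have matching total degree, so it depends only on β/k and the ratio substitution collapses it. A Bernoulli substitution is a fair alternative on this equation directly; the homogeneous reading takes it as given.


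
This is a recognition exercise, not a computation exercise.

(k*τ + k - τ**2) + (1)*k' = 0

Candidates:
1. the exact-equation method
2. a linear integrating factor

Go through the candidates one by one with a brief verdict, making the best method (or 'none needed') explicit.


Best approach: a linear integrating factor — linear in the unknown with genuine forcing: multiply through by the exponential of the integrated coefficient and the left side closes into one derivative.
- the exact-equation method: the mixed partial derivatives differ, so the left side is not a total differential.
- a linear integrating factor: yes — fits the structure here.


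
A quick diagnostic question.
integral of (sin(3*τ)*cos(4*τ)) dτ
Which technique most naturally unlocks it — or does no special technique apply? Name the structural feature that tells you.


Technique: a trigonometric identity — the product sin(3*τ)*cos(4*τ) converts to a sum of single-frequency sinusoids via the product-to-sum identity.


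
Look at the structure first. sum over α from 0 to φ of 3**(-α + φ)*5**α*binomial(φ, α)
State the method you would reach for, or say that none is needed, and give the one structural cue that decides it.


Method: the binomial theorem — binomial coefficients against complementary powers of 5 and 3: recognize the binomial expansion and resum.
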